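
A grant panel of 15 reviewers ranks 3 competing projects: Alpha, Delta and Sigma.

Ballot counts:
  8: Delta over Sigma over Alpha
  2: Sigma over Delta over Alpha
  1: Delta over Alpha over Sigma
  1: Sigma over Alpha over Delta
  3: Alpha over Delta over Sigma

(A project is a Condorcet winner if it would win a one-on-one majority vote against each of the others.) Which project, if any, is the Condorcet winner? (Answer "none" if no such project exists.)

Pairwise majorities:
Alpha vs Delta: Delta wins 11–4.
Alpha vs Sigma: Sigma, 11–4.
Delta–Sigma: Delta 12–3.
Delta defeats every rival head-to-head and is the Condorcet winner.

Delta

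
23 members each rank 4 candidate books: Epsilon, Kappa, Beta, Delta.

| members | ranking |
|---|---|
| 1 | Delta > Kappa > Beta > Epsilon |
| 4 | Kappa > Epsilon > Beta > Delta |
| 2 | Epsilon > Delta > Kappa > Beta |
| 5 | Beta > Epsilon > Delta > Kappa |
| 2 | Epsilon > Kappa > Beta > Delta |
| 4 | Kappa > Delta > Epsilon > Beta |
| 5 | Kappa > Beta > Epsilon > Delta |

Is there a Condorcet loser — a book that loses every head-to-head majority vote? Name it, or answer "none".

Head-to-head results (23 members):
Epsilon vs Kappa: Kappa wins 14–9.
Epsilon vs Beta: Epsilon wins 12–11.
Epsilon vs Delta: 4+2+5+2+5 = 18 for Epsilon, 5 for Delta — Epsilon by 18–5.
Kappa vs Beta: Kappa, 18–5.
Kappa vs Delta: Kappa wins 15–8.
Beta vs Delta: Beta is ranked higher on 4+5+2+5 = 16 ballots, Delta on 7. Beta wins 16–7.
Only Delta has no wins; Delta is the Condorcet loser.

Delta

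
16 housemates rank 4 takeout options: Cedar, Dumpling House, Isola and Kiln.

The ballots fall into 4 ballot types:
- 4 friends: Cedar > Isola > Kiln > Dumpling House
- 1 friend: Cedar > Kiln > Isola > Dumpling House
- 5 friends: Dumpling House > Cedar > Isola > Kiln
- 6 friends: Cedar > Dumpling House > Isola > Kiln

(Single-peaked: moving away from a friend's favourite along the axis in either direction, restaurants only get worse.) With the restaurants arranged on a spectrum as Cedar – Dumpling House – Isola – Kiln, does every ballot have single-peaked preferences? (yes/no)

no

Axis positions: Cedar=1, Dumpling House=2, Isola=3, Kiln=4.
Ballot type 1: ranking walks positions 1-3-4-2; Isola is ranked above Dumpling House even though Dumpling House lies between Isola and the peak Cedar on the axis — preferences dip and rise again. Not single-peaked.
Ballot type 2: ranking walks positions 1-4-3-2; Kiln is ranked above Dumpling House even though Dumpling House lies between Kiln and the peak Cedar on the axis — preferences dip and rise again. Not single-peaked.
Ballot type 3 (peak Dumpling House at position 2): ranking walks positions 2-1-3-4, expanding outward from the peak — single-peaked.
Ballot type 4 (peak Cedar at position 1): ranking walks positions 1-2-3-4, expanding outward from the peak — single-peaked.
Ballot type 1 violates single-peakedness, so the profile is not single-peaked on this axis.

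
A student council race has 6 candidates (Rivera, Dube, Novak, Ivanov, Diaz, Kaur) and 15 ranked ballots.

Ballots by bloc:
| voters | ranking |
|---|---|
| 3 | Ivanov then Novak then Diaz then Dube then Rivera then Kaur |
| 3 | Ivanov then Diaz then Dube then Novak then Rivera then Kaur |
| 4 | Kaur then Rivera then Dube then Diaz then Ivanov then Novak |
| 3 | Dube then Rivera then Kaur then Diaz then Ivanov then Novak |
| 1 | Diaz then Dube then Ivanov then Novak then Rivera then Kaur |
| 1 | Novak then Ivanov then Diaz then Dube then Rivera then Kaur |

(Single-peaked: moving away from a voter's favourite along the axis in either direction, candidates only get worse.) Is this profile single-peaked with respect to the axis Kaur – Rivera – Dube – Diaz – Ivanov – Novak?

Axis positions: Kaur=1, Rivera=2, Dube=3, Diaz=4, Ivanov=5, Novak=6.
Bloc 1 (peak Ivanov at position 5): ranking walks positions 5-6-4-3-2-1, expanding outward from the peak — single-peaked.
Bloc 2 (peak Ivanov at position 5): ranking walks positions 5-4-3-6-2-1, expanding outward from the peak — single-peaked.
Bloc 3 (peak Kaur at position 1): ranking walks positions 1-2-3-4-5-6, expanding outward from the peak — single-peaked.
Bloc 4 (peak Dube at position 3): ranking walks positions 3-2-1-4-5-6, expanding outward from the peak — single-peaked.
Bloc 5 (peak Diaz at position 4): ranking walks positions 4-3-5-6-2-1, expanding outward from the peak — single-peaked.
Bloc 6 (peak Novak at position 6): ranking walks positions 6-5-4-3-2-1, expanding outward from the peak — single-peaked.
Every ranking is single-peaked on this axis.

yes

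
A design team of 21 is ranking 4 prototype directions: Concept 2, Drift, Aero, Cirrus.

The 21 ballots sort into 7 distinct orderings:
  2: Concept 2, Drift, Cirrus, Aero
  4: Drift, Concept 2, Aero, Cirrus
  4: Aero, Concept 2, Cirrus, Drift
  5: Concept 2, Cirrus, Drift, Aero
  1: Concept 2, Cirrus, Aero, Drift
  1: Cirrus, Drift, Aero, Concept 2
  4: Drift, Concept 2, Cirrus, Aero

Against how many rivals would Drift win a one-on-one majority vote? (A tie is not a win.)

Drift against each rival (21 engineers):
Drift vs Concept 2: Concept 2 wins 12–9.
Drift–Aero: Drift 16–5.
Drift vs Cirrus: Drift is ranked higher on 2+4+4 = 10 ballots, Cirrus on 11. Cirrus wins 11–10.
Drift beats Aero; loses to Concept 2, Cirrus — 1 pairwise win.

1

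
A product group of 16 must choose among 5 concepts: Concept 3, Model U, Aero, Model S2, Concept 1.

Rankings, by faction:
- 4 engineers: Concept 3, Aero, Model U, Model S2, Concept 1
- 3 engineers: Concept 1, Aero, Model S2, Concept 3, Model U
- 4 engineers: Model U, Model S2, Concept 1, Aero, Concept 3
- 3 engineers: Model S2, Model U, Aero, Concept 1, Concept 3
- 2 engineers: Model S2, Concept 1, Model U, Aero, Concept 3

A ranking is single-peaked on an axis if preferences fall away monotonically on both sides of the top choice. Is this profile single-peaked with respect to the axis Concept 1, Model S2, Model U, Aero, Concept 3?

Axis positions: Concept 1=1, Model S2=2, Model U=3, Aero=4, Concept 3=5.
Faction 1 (peak Concept 3 at position 5): ranking walks positions 5-4-3-2-1, expanding outward from the peak — single-peaked.
Faction 2: ranking walks positions 1-4-2-5-3; Aero is ranked above Model S2 even though Model S2 lies between Aero and the peak Concept 1 on the axis — preferences dip and rise again. Not single-peaked.
Faction 3 (peak Model U at position 3): ranking walks positions 3-2-1-4-5, expanding outward from the peak — single-peaked.
Faction 4 (peak Model S2 at position 2): ranking walks positions 2-3-4-1-5, expanding outward from the peak — single-peaked.
Faction 5 (peak Model S2 at position 2): ranking walks positions 2-1-3-4-5, expanding outward from the peak — single-peaked.
Faction 2 violates single-peakedness, so the profile is not single-peaked on this axis.

no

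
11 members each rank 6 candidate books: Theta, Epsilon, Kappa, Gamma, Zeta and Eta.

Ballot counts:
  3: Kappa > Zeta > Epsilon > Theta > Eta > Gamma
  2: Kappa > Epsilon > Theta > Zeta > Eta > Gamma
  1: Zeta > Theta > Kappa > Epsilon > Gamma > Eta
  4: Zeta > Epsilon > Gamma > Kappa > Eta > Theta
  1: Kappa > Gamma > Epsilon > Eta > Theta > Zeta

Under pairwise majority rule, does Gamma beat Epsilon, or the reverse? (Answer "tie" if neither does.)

Epsilon

Ballots ranking Gamma above Epsilon: 1.
Ballots ranking Epsilon above Gamma: 11 − 1 = 10.
Epsilon wins the head-to-head 10–1.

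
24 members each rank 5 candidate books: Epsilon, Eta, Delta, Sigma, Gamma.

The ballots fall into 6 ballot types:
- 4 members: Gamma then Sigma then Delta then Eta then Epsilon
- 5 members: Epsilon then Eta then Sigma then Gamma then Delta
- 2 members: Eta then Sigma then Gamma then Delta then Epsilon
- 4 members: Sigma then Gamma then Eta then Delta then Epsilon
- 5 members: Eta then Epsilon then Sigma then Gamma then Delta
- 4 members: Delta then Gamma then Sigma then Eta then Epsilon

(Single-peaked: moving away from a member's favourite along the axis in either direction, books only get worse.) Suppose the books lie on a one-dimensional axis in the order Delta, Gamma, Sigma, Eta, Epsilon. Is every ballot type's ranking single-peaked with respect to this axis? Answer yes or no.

Axis positions: Delta=1, Gamma=2, Sigma=3, Eta=4, Epsilon=5.
Ballot type 1 (peak Gamma at position 2): ranking walks positions 2-3-1-4-5, expanding outward from the peak — single-peaked.
Ballot type 2 (peak Epsilon at position 5): ranking walks positions 5-4-3-2-1, expanding outward from the peak — single-peaked.
Ballot type 3 (peak Eta at position 4): ranking walks positions 4-3-2-1-5, expanding outward from the peak — single-peaked.
Ballot type 4 (peak Sigma at position 3): ranking walks positions 3-2-4-1-5, expanding outward from the peak — single-peaked.
Ballot type 5 (peak Eta at position 4): ranking walks positions 4-5-3-2-1, expanding outward from the peak — single-peaked.
Ballot type 6 (peak Delta at position 1): ranking walks positions 1-2-3-4-5, expanding outward from the peak — single-peaked.
Every ranking is single-peaked on this axis.

yes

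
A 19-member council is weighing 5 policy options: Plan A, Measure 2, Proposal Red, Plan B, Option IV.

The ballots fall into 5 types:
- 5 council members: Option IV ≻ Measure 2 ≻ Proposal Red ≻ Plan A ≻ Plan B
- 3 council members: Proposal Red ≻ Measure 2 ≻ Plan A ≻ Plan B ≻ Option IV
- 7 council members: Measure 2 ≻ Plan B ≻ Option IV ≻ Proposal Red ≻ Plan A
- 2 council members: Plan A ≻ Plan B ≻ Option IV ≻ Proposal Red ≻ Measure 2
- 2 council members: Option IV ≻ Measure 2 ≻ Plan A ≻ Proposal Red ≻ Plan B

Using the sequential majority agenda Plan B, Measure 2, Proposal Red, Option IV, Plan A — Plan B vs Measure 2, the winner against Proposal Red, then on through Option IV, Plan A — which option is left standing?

Measure 2

Round 1: Plan B vs Measure 2 — 2–17, Measure 2 advances.
Round 2: Measure 2 vs Proposal Red — 14–5, Measure 2 advances.
Round 3: Measure 2 vs Option IV — 10–9, Measure 2 advances.
Round 4: Measure 2 vs Plan A — 17–2, Measure 2 advances.
Measure 2 survives the agenda.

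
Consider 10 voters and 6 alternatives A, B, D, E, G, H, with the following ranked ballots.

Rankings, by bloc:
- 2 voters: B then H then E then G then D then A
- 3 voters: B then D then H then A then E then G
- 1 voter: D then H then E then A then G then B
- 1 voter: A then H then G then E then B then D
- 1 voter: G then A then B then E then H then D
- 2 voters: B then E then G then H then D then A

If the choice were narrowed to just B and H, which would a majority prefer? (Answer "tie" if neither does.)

B

Ballots ranking B above H: 2 + 3 + 1 + 2 = 8.
Ballots ranking H above B: 10 − 8 = 2.
B wins the head-to-head 8–2.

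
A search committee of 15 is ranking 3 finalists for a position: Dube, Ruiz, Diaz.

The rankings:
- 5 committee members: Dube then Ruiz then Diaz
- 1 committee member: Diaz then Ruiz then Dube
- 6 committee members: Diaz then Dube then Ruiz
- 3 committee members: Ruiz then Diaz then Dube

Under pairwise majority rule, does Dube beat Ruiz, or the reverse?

Dube

Ballots ranking Dube above Ruiz: 5 + 6 = 11.
Ballots ranking Ruiz above Dube: 15 − 11 = 4.
Dube wins the head-to-head 11–4.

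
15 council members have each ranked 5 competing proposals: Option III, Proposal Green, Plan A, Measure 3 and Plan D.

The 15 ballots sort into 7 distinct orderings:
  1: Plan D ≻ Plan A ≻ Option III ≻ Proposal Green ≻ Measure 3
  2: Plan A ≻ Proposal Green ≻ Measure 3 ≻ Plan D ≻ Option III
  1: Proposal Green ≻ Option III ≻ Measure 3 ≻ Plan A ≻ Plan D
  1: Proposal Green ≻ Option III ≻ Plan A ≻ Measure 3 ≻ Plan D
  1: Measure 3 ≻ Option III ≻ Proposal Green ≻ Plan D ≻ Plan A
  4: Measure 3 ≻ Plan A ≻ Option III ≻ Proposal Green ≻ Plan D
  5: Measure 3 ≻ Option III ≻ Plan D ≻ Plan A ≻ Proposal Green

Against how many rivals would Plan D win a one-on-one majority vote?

Plan D against each rival (15 council members):
Plan D vs Option III: 1+2 = 3 for Plan D, 12 for Option III — Option III by 12–3.
Plan D vs Proposal Green: Proposal Green, 9–6.
Plan D–Plan A: Plan A 8–7.
Plan D–Measure 3: Measure 3 14–1.
Plan D beats no one; loses to Option III, Proposal Green, Plan A, Measure 3 — 0 pairwise wins.

0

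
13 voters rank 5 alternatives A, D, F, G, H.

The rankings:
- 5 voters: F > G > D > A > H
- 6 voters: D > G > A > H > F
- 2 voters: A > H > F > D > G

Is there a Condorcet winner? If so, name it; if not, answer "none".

none

Check each pair by majority over 13 ballots:
A vs D: A preferred on 2 ballots; D wins 11–2.
A vs F: A wins 8–5.
A vs G: A preferred on 2 ballots; G wins 11–2.
A vs H: A preferred on 5+6+2 = 13 ballots; A wins 13–0.
D–F: F 7–6.
D vs G: D is ranked higher on 6+2 = 8 ballots, G on 5. D wins 8–5.
D vs H: D wins 11–2.
F vs G: 7 to 6, F.
F vs H: 5 for F, 8 for H — H by 8–5.
G vs H: G, 11–2.
No alternative is unbeaten: A loses to D; D loses to F; F loses to A; G loses to D; H loses to A. In particular A > F > D > A is a majority cycle — no Condorcet winner exists.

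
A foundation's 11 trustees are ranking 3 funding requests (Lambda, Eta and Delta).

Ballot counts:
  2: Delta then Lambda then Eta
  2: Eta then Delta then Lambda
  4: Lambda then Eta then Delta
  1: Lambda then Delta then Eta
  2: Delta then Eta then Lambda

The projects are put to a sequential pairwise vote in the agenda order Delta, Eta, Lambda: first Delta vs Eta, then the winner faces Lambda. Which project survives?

Round 1: Delta vs Eta — 5–6, Eta advances.
Round 2: Eta vs Lambda — 4–7, Lambda advances.
The agenda winner is Lambda.

Lambda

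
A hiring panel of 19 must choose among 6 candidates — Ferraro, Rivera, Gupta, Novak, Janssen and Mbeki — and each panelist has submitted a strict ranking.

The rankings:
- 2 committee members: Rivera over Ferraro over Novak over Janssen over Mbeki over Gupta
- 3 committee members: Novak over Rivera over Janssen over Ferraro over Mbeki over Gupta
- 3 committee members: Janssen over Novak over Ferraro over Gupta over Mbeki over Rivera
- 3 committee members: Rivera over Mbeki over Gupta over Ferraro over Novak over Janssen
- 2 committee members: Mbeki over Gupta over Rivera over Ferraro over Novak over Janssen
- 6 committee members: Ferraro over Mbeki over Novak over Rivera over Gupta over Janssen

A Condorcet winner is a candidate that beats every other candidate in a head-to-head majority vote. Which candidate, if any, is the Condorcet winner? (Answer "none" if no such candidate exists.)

Check each pair by majority over 19 ballots:
Ferraro vs Rivera: 9 to 10, Rivera.
Ferraro vs Gupta: 14 to 5, Ferraro.
Ferraro vs Novak: 2+3+2+6 = 13 for Ferraro, 6 for Novak — Ferraro by 13–6.
Ferraro vs Janssen: 2+3+2+6 = 13 for Ferraro, 6 for Janssen — Ferraro by 13–6.
Ferraro vs Mbeki: 14 to 5, Ferraro.
Rivera vs Gupta: 2+3+3+6 = 14 for Rivera, 5 for Gupta — Rivera by 14–5.
Rivera vs Novak: 7 to 12, Novak.
Rivera vs Janssen: Rivera preferred on 2+3+3+2+6 = 16 ballots; Rivera wins 16–3.
Rivera vs Mbeki: Rivera is ranked higher on 2+3+3 = 8 ballots, Mbeki on 11. Mbeki wins 11–8.
Gupta vs Novak: Gupta is ranked higher on 3+2 = 5 ballots, Novak on 14. Novak wins 14–5.
Gupta vs Janssen: Gupta is ranked higher on 3+2+6 = 11 ballots, Janssen on 8. Gupta wins 11–8.
Gupta vs Mbeki: 3 to 16, Mbeki.
Novak vs Janssen: 2+3+3+2+6 = 16 for Novak, 3 for Janssen — Novak by 16–3.
Novak vs Mbeki: 8 to 11, Mbeki.
Janssen vs Mbeki: 8 to 11, Mbeki.
No candidate is unbeaten: Ferraro loses to Rivera; Rivera loses to Novak; Gupta loses to Ferraro; Novak loses to Ferraro; Janssen loses to Ferraro; Mbeki loses to Ferraro. In particular Ferraro beats Novak beats Rivera beats Ferraro is a majority cycle — no Condorcet winner exists.

none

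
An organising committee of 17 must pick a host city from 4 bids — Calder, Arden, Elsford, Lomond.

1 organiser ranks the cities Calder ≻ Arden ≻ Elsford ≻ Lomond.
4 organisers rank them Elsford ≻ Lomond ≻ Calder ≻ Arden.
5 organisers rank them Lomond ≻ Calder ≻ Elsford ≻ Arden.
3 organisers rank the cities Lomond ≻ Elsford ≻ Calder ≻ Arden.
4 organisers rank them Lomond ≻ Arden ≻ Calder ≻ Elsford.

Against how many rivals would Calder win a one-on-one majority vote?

2

Calder against each rival (17 organisers):
Calder vs Arden: Calder preferred on 1+4+5+3 = 13 ballots; Calder wins 13–4.
Calder vs Elsford: Calder wins 10–7.
Calder vs Lomond: Lomond wins 16–1.
Calder beats Arden, Elsford; loses to Lomond — 2 pairwise wins.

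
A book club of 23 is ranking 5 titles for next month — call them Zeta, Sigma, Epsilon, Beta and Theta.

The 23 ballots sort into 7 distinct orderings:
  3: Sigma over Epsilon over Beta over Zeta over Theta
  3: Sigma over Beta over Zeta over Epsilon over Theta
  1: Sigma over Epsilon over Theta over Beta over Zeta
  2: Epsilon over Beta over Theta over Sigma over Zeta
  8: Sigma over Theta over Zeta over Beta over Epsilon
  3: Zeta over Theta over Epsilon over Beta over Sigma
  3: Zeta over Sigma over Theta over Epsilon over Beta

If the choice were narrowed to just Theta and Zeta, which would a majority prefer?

Zeta

Ballots ranking Theta above Zeta: 1 + 2 + 8 = 11.
Ballots ranking Zeta above Theta: 23 − 11 = 12.
Zeta wins the head-to-head 12–11.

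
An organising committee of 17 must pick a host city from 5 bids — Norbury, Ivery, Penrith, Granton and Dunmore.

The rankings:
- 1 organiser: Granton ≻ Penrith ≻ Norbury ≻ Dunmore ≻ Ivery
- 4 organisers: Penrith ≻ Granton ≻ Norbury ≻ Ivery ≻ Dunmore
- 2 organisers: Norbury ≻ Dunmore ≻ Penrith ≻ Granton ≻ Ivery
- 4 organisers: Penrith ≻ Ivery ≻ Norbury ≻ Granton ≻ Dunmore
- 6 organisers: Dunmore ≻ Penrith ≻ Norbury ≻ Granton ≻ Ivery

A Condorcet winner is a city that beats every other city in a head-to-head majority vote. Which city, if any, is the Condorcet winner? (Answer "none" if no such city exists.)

Check each pair by majority over 17 ballots:
Norbury vs Ivery: Norbury preferred on 1+4+2+6 = 13 ballots; Norbury wins 13–4.
Norbury vs Penrith: 2 to 15, Penrith.
Norbury vs Granton: Norbury preferred on 2+4+6 = 12 ballots; Norbury wins 12–5.
Norbury vs Dunmore: Norbury preferred on 1+4+2+4 = 11 ballots; Norbury wins 11–6.
Ivery vs Penrith: Ivery is ranked higher on 0 ballots, Penrith on 17. Penrith wins 17–0.
Ivery vs Granton: 4 to 13, Granton.
Ivery vs Dunmore: Ivery preferred on 4+4 = 8 ballots; Dunmore wins 9–8.
Penrith vs Granton: 4+2+4+6 = 16 for Penrith, 1 for Granton — Penrith by 16–1.
Penrith vs Dunmore: 1+4+4 = 9 for Penrith, 8 for Dunmore — Penrith by 9–8.
Granton vs Dunmore: Granton is ranked higher on 1+4+4 = 9 ballots, Dunmore on 8. Granton wins 9–8.
Penrith beats each of Norbury, Ivery, Granton, Dunmore — Penrith is the Condorcet winner.

Penrith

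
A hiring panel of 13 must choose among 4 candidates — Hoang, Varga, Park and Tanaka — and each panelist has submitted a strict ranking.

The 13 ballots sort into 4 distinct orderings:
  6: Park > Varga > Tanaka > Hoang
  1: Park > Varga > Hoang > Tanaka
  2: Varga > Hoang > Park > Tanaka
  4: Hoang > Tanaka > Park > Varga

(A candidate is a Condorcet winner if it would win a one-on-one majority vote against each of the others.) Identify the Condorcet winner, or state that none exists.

Park

Head-to-head results (13 committee members):
Hoang vs Varga: 4 to 9, Varga.
Hoang vs Park: 6 to 7, Park.
Hoang vs Tanaka: 1+2+4 = 7 for Hoang, 6 for Tanaka — Hoang by 7–6.
Varga vs Park: 2 to 11, Park.
Varga vs Tanaka: 9 to 4, Varga.
Park vs Tanaka: 9 to 4, Park.
Only Park has no losses; Park is the Condorcet winner.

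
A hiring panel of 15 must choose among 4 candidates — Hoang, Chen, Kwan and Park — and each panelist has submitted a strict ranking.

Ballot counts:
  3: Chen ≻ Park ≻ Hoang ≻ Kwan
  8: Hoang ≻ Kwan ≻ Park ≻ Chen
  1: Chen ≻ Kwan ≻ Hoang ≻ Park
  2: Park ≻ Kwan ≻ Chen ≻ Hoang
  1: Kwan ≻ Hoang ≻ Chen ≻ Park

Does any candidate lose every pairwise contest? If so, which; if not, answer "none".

Chen

Pairwise majorities:
Hoang–Chen: Hoang 9–6.
Hoang vs Kwan: Hoang wins 11–4.
Hoang vs Park: Hoang wins 10–5.
Chen–Kwan: Kwan 11–4.
Chen vs Park: Chen is ranked higher on 3+1+1 = 5 ballots, Park on 10. Park wins 10–5.
Kwan vs Park: Kwan preferred on 8+1+1 = 10 ballots; Kwan wins 10–5.
Only Chen has no wins; Chen is the Condorcet loser.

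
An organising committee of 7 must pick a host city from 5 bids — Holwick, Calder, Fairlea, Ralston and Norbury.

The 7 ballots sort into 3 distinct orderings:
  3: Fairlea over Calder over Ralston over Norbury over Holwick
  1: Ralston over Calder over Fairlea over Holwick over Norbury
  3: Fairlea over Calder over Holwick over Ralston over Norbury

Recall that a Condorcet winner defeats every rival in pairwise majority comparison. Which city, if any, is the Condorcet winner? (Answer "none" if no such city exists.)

Fairlea

Check each pair by majority over 7 ballots:
Holwick vs Calder: Holwick preferred on 0 ballots; Calder wins 7–0.
Holwick vs Fairlea: Fairlea wins 7–0.
Holwick vs Ralston: 3 for Holwick, 4 for Ralston — Ralston by 4–3.
Holwick–Norbury: Holwick 4–3.
Calder vs Fairlea: 1 to 6, Fairlea.
Calder–Ralston: Calder 6–1.
Calder vs Norbury: Calder, 7–0.
Fairlea vs Ralston: Fairlea preferred on 3+3 = 6 ballots; Fairlea wins 6–1.
Fairlea vs Norbury: Fairlea wins 7–0.
Ralston–Norbury: Ralston 7–0.
Fairlea wins every pairwise contest, so Fairlea is the Condorcet winner.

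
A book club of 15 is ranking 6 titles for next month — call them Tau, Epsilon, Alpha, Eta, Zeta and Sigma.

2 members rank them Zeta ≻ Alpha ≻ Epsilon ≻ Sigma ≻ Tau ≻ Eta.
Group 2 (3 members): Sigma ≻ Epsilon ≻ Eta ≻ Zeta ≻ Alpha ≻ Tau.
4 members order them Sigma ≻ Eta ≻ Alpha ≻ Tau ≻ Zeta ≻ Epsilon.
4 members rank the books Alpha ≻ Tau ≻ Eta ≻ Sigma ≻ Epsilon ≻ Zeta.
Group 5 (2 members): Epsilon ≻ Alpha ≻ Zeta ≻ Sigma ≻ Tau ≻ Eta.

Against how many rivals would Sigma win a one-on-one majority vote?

4

Sigma against each rival (15 members):
Sigma vs Tau: 2+3+4+2 = 11 for Sigma, 4 for Tau — Sigma by 11–4.
Sigma vs Epsilon: Sigma, 11–4.
Sigma vs Alpha: 7 to 8, Alpha.
Sigma vs Eta: Sigma preferred on 2+3+4+2 = 11 ballots; Sigma wins 11–4.
Sigma vs Zeta: Sigma is ranked higher on 3+4+4 = 11 ballots, Zeta on 4. Sigma wins 11–4.
Sigma beats Tau, Epsilon, Eta, Zeta; loses to Alpha — 4 pairwise wins.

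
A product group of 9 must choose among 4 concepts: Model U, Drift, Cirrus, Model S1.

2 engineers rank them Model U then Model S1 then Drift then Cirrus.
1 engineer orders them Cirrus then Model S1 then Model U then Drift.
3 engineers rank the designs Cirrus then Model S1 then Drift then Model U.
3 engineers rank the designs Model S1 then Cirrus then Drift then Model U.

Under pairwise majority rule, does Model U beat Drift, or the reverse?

Ballots ranking Model U above Drift: 2 + 1 = 3.
Ballots ranking Drift above Model U: 9 − 3 = 6.
Drift wins the head-to-head 6–3.

Drift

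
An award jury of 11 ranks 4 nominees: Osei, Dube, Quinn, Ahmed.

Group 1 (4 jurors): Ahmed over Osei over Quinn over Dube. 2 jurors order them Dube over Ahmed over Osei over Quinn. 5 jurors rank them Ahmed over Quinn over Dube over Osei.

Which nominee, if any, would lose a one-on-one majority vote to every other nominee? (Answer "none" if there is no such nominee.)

none

Pairwise majorities:
Osei vs Dube: Dube wins 7–4.
Osei vs Quinn: Osei is ranked higher on 4+2 = 6 ballots, Quinn on 5. Osei wins 6–5.
Osei vs Ahmed: 0 to 11, Ahmed.
Dube vs Quinn: 2 to 9, Quinn.
Dube–Ahmed: Ahmed 9–2.
Quinn vs Ahmed: 0 to 11, Ahmed.
Each nominee has at least one pairwise win (Osei beats Quinn; Dube beats Osei; Quinn beats Dube; Ahmed beats Osei) — no Condorcet loser.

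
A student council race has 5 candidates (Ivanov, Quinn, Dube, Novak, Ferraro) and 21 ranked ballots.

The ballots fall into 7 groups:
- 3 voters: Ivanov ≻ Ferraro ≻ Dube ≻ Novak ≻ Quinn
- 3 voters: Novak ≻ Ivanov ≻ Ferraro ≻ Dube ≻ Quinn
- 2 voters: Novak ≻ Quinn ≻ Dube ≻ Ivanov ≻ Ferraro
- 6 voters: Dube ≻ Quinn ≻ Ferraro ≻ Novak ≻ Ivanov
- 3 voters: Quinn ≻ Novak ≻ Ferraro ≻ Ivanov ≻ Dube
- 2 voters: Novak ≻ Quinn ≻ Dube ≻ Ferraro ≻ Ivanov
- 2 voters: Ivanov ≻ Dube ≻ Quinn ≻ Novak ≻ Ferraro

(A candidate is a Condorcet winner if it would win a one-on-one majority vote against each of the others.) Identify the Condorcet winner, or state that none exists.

none

Head-to-head results (21 voters):
Ivanov–Quinn: Quinn 13–8.
Ivanov vs Dube: Ivanov preferred on 3+3+3+2 = 11 ballots; Ivanov wins 11–10.
Ivanov vs Novak: 5 to 16, Novak.
Ivanov vs Ferraro: Ferraro, 11–10.
Quinn vs Dube: 7 to 14, Dube.
Quinn–Novak: Quinn 11–10.
Quinn vs Ferraro: 2+6+3+2+2 = 15 for Quinn, 6 for Ferraro — Quinn by 15–6.
Dube vs Novak: Dube is ranked higher on 3+6+2 = 11 ballots, Novak on 10. Dube wins 11–10.
Dube vs Ferraro: 12 to 9, Dube.
Novak vs Ferraro: Novak, 12–9.
Every candidate loses at least once (Ivanov loses to Quinn; Quinn loses to Dube; Dube loses to Ivanov; Novak loses to Quinn; Ferraro loses to Quinn). The majority relation contains the cycle Ivanov → Dube → Quinn → Ivanov, so there is no Condorcet winner.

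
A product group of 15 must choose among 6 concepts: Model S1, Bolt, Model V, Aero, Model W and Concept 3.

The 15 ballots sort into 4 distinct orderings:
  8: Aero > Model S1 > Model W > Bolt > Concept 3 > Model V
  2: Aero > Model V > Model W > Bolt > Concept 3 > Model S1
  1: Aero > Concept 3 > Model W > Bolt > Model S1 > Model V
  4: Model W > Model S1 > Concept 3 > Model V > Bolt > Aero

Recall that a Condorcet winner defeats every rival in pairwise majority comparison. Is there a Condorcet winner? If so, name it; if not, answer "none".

Head-to-head results (15 engineers):
Model S1 vs Bolt: Model S1, 12–3.
Model S1 vs Model V: Model S1 wins 13–2.
Model S1–Aero: Aero 11–4.
Model S1 vs Model W: Model S1, 8–7.
Model S1 vs Concept 3: Model S1 wins 12–3.
Bolt vs Model V: Bolt, 9–6.
Bolt vs Aero: Aero, 11–4.
Bolt vs Model W: Model W, 15–0.
Bolt–Concept 3: Bolt 10–5.
Model V vs Aero: Aero, 11–4.
Model V vs Model W: Model W wins 13–2.
Model V–Concept 3: Concept 3 13–2.
Aero vs Model W: Aero wins 11–4.
Aero vs Concept 3: Aero wins 11–4.
Model W vs Concept 3: Model W wins 14–1.
Aero beats each of Model S1, Bolt, Model V, Model W, Concept 3 — Aero is the Condorcet winner.

Aero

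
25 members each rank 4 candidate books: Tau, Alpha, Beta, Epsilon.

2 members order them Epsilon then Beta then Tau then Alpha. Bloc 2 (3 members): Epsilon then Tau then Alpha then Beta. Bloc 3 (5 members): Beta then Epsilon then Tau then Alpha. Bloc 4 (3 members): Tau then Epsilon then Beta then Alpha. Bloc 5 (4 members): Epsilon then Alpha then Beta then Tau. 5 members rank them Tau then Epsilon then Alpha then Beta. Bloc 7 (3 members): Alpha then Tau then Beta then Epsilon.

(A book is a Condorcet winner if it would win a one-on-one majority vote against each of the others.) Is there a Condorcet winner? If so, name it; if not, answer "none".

Head-to-head results (25 members):
Tau vs Alpha: 2+3+5+3+5 = 18 for Tau, 7 for Alpha — Tau by 18–7.
Tau vs Beta: 14 to 11, Tau.
Tau vs Epsilon: Tau preferred on 3+5+3 = 11 ballots; Epsilon wins 14–11.
Alpha vs Beta: Alpha is ranked higher on 3+4+5+3 = 15 ballots, Beta on 10. Alpha wins 15–10.
Alpha vs Epsilon: Alpha preferred on 3 ballots; Epsilon wins 22–3.
Beta vs Epsilon: 8 to 17, Epsilon.
Epsilon defeats every rival head-to-head and is the Condorcet winner.

Epsilon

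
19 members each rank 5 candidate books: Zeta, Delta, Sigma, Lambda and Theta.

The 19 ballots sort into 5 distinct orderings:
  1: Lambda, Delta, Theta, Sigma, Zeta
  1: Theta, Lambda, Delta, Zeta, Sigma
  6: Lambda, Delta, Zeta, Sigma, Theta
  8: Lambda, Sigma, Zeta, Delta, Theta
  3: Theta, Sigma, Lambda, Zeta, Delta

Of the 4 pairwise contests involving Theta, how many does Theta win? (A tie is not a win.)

Theta against each rival (19 members):
Theta vs Zeta: Theta is ranked higher on 1+1+3 = 5 ballots, Zeta on 14. Zeta wins 14–5.
Theta–Delta: Delta 15–4.
Theta vs Sigma: 5 to 14, Sigma.
Theta vs Lambda: 1+3 = 4 for Theta, 15 for Lambda — Lambda by 15–4.
Theta beats no one; loses to Zeta, Delta, Sigma, Lambda — 0 pairwise wins.

0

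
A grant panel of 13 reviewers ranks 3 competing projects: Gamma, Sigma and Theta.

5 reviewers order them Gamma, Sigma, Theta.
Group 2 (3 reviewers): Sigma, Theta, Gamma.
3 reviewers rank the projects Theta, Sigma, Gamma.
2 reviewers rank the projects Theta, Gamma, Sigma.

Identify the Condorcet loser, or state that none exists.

none

Head-to-head results (13 reviewers):
Gamma vs Sigma: Gamma preferred on 5+2 = 7 ballots; Gamma wins 7–6.
Gamma vs Theta: 5 for Gamma, 8 for Theta — Theta by 8–5.
Sigma vs Theta: Sigma, 8–5.
No project is winless: Gamma beats Sigma; Sigma beats Theta; Theta beats Gamma. There is no Condorcet loser.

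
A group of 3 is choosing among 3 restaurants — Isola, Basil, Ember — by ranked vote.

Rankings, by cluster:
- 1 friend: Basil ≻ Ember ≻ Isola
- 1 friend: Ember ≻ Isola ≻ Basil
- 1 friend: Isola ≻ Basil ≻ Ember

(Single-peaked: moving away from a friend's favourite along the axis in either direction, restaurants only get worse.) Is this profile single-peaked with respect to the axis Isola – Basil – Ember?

Axis positions: Isola=1, Basil=2, Ember=3.
Cluster 1 (peak Basil at position 2): ranking walks positions 2-3-1, expanding outward from the peak — single-peaked.
Cluster 2: ranking walks positions 3-1-2; Isola is ranked above Basil even though Basil lies between Isola and the peak Ember on the axis — preferences dip and rise again. Not single-peaked.
Cluster 3 (peak Isola at position 1): ranking walks positions 1-2-3, expanding outward from the peak — single-peaked.
Cluster 2 violates single-peakedness, so the profile is not single-peaked on this axis.

no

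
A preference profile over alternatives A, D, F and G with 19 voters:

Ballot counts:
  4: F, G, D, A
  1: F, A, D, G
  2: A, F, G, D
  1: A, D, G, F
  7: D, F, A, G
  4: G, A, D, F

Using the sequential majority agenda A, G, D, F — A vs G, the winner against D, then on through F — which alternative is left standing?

Round 1: A vs G — 11–8, A advances.
Round 2: A vs D — 8–11, D advances.
Round 3: D vs F — 12–7, D advances.
D survives the agenda.

D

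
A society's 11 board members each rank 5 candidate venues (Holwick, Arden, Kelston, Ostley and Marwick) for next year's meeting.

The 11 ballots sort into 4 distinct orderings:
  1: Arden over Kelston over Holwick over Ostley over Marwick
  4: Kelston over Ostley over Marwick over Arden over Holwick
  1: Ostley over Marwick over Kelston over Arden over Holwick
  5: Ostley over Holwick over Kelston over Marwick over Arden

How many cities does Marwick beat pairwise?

Marwick against each rival (11 organisers):
Marwick vs Holwick: Holwick, 6–5.
Marwick vs Arden: Marwick wins 10–1.
Marwick vs Kelston: 1 for Marwick, 10 for Kelston — Kelston by 10–1.
Marwick vs Ostley: Ostley, 11–0.
Marwick beats Arden; loses to Holwick, Kelston, Ostley — 1 pairwise win.

1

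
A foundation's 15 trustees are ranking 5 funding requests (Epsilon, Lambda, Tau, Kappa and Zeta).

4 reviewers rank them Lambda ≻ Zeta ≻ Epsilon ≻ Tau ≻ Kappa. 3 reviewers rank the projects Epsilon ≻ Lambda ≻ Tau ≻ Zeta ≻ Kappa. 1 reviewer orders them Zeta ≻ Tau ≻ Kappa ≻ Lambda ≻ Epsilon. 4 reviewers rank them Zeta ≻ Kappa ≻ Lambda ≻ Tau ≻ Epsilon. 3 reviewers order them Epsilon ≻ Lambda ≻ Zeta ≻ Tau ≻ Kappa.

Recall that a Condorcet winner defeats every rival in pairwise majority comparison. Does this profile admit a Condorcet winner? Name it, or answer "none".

Pairwise majorities:
Epsilon vs Lambda: Lambda wins 9–6.
Epsilon–Tau: Epsilon 10–5.
Epsilon vs Kappa: Epsilon wins 10–5.
Epsilon vs Zeta: Zeta, 9–6.
Lambda–Tau: Lambda 14–1.
Lambda vs Kappa: Lambda, 10–5.
Lambda vs Zeta: Lambda wins 10–5.
Tau vs Kappa: Tau, 11–4.
Tau vs Zeta: Zeta, 12–3.
Kappa vs Zeta: Zeta, 15–0.
Only Lambda has no losses; Lambda is the Condorcet winner.

Lambda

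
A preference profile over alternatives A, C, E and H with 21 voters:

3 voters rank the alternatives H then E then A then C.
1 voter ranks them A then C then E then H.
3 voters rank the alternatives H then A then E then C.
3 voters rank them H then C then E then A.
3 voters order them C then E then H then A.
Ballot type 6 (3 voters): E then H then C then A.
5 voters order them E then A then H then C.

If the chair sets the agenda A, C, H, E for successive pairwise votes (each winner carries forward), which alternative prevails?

Round 1: A vs C — 12–9, A advances.
Round 2: A vs H — 6–15, H advances.
Round 3: H vs E — 9–12, E advances.
The agenda winner is E.

E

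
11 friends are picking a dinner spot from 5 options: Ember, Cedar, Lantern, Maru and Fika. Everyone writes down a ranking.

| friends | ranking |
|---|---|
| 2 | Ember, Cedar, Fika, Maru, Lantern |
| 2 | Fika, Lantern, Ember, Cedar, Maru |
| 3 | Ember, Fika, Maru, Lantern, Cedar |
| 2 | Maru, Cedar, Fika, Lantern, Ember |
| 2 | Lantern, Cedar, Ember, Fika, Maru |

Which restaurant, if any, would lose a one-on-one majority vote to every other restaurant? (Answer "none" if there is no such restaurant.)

Head-to-head results (11 friends):
Ember vs Cedar: 2+2+3 = 7 for Ember, 4 for Cedar — Ember by 7–4.
Ember vs Lantern: 2+3 = 5 for Ember, 6 for Lantern — Lantern by 6–5.
Ember vs Maru: Ember is ranked higher on 2+2+3+2 = 9 ballots, Maru on 2. Ember wins 9–2.
Ember vs Fika: Ember preferred on 2+3+2 = 7 ballots; Ember wins 7–4.
Cedar vs Lantern: Lantern wins 7–4.
Cedar–Maru: Cedar 6–5.
Cedar vs Fika: Cedar, 6–5.
Lantern vs Maru: Maru, 7–4.
Lantern vs Fika: Fika, 9–2.
Maru vs Fika: Maru is ranked higher on 2 ballots, Fika on 9. Fika wins 9–2.
Every restaurant wins at least one matchup (Ember beats Cedar; Cedar beats Maru; Lantern beats Ember; Maru beats Lantern; Fika beats Lantern), so there is no Condorcet loser.

none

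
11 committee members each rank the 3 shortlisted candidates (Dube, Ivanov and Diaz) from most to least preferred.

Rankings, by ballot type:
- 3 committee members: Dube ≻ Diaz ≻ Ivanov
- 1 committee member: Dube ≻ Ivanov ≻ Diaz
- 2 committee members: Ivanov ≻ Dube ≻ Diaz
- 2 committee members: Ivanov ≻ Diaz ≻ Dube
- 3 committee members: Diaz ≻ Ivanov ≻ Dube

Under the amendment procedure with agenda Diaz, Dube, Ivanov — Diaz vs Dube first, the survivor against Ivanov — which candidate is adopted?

Ivanov

Round 1: Diaz vs Dube — 5–6, Dube advances.
Round 2: Dube vs Ivanov — 4–7, Ivanov advances.
The agenda winner is Ivanov.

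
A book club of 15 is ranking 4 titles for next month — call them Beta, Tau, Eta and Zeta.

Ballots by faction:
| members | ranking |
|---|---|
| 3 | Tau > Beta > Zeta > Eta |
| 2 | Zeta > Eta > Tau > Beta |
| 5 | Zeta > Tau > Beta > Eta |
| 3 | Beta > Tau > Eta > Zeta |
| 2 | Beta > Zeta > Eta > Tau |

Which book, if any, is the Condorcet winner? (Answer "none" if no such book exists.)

Check each pair by majority over 15 ballots:
Beta vs Tau: 3+2 = 5 for Beta, 10 for Tau — Tau by 10–5.
Beta vs Eta: Beta is ranked higher on 3+5+3+2 = 13 ballots, Eta on 2. Beta wins 13–2.
Beta vs Zeta: 3+3+2 = 8 for Beta, 7 for Zeta — Beta by 8–7.
Tau vs Eta: Tau is ranked higher on 3+5+3 = 11 ballots, Eta on 4. Tau wins 11–4.
Tau vs Zeta: Tau is ranked higher on 3+3 = 6 ballots, Zeta on 9. Zeta wins 9–6.
Eta vs Zeta: Eta is ranked higher on 3 ballots, Zeta on 12. Zeta wins 12–3.
Every book loses at least once (Beta loses to Tau; Tau loses to Zeta; Eta loses to Beta; Zeta loses to Beta). The majority relation contains the cycle Beta > Zeta > Tau > Beta, so there is no Condorcet winner.

none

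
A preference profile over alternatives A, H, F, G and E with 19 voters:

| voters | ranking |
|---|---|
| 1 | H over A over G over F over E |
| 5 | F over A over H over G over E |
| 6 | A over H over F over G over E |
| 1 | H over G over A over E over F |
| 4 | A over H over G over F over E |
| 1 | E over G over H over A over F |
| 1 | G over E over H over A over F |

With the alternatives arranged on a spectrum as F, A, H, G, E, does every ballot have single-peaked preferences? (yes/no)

yes

Axis positions: F=1, A=2, H=3, G=4, E=5.
Cluster 1 (peak H at position 3): ranking walks positions 3-2-4-1-5, expanding outward from the peak — single-peaked.
Cluster 2 (peak F at position 1): ranking walks positions 1-2-3-4-5, expanding outward from the peak — single-peaked.
Cluster 3 (peak A at position 2): ranking walks positions 2-3-1-4-5, expanding outward from the peak — single-peaked.
Cluster 4 (peak H at position 3): ranking walks positions 3-4-2-5-1, expanding outward from the peak — single-peaked.
Cluster 5 (peak A at position 2): ranking walks positions 2-3-4-1-5, expanding outward from the peak — single-peaked.
Cluster 6 (peak E at position 5): ranking walks positions 5-4-3-2-1, expanding outward from the peak — single-peaked.
Cluster 7 (peak G at position 4): ranking walks positions 4-5-3-2-1, expanding outward from the peak — single-peaked.
Every ranking is single-peaked on this axis.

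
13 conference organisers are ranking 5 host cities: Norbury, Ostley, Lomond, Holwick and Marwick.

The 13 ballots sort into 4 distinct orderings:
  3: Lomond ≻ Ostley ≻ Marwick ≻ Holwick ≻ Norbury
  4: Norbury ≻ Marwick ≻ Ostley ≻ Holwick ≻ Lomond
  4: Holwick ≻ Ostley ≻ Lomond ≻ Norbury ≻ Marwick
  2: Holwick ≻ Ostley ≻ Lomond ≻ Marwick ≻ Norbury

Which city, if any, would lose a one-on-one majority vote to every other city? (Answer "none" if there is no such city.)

Pairwise majorities:
Norbury vs Ostley: 4 to 9, Ostley.
Norbury vs Lomond: 4 for Norbury, 9 for Lomond — Lomond by 9–4.
Norbury vs Holwick: 4 for Norbury, 9 for Holwick — Holwick by 9–4.
Norbury vs Marwick: Norbury wins 8–5.
Ostley vs Lomond: Ostley, 10–3.
Ostley vs Holwick: 7 to 6, Ostley.
Ostley vs Marwick: 9 to 4, Ostley.
Lomond vs Holwick: 3 for Lomond, 10 for Holwick — Holwick by 10–3.
Lomond vs Marwick: Lomond preferred on 3+4+2 = 9 ballots; Lomond wins 9–4.
Holwick vs Marwick: Marwick, 7–6.
No city is winless: Norbury beats Marwick; Ostley beats Norbury; Lomond beats Norbury; Holwick beats Norbury; Marwick beats Holwick. There is no Condorcet loser.

none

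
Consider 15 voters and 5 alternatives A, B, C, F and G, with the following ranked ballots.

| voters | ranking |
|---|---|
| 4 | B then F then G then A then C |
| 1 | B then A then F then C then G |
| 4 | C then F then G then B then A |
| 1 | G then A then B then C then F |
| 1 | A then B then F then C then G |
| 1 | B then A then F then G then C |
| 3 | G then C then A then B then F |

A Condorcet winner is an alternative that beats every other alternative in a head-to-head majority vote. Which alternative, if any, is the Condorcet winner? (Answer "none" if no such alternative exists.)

Pairwise majorities:
A vs B: B, 10–5.
A vs C: A, 8–7.
A–F: F 8–7.
A–G: G 12–3.
B vs C: B wins 8–7.
B vs F: B wins 11–4.
B–G: G 8–7.
C vs F: C wins 8–7.
C–G: G 9–6.
F vs G: F wins 11–4.
No alternative is unbeaten: A loses to B; B loses to G; C loses to A; F loses to B; G loses to F. In particular A > C > F > A is a majority cycle — no Condorcet winner exists.

none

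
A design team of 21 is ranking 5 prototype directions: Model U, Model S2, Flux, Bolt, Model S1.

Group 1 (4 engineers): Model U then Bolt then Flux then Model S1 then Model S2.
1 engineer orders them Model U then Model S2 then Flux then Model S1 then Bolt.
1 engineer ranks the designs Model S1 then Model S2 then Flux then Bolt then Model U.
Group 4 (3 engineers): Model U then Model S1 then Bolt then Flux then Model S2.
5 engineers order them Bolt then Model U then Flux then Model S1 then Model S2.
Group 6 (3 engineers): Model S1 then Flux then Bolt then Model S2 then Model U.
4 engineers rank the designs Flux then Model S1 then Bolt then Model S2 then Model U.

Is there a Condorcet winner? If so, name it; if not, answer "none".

Check each pair by majority over 21 ballots:
Model U vs Model S2: Model U wins 13–8.
Model U vs Flux: Model U preferred on 4+1+3+5 = 13 ballots; Model U wins 13–8.
Model U vs Bolt: Bolt, 13–8.
Model U–Model S1: Model U 13–8.
Model S2 vs Flux: Model S2 preferred on 1+1 = 2 ballots; Flux wins 19–2.
Model S2 vs Bolt: Bolt, 19–2.
Model S2 vs Model S1: Model S2 preferred on 1 ballot; Model S1 wins 20–1.
Flux vs Bolt: Bolt wins 12–9.
Flux–Model S1: Flux 14–7.
Bolt–Model S1: Model S1 12–9.
Every design loses at least once (Model U loses to Bolt; Model S2 loses to Model U; Flux loses to Model U; Bolt loses to Model S1; Model S1 loses to Model U). The majority relation contains the cycle Model U beats Model S1 beats Bolt beats Model U, so there is no Condorcet winner.

none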